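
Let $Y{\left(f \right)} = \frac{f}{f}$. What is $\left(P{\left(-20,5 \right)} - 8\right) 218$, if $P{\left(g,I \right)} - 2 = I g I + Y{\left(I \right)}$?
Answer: $-110090$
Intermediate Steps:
$Y{\left(f \right)} = 1$
$P{\left(g,I \right)} = 3 + g I^{2}$ ($P{\left(g,I \right)} = 2 + \left(I g I + 1\right) = 2 + \left(g I^{2} + 1\right) = 2 + \left(1 + g I^{2}\right) = 3 + g I^{2}$)
$\left(P{\left(-20,5 \right)} - 8\right) 218 = \left(\left(3 - 20 \cdot 5^{2}\right) - 8\right) 218 = \left(\left(3 - 500\right) - 8\right) 218 = \left(-497 - 8\right) 218 = \left(-505\right) 218 = -110090$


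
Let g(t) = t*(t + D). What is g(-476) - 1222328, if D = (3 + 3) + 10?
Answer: -1003368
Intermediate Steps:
D = 16 (D = 6 + 10 = 16)
g(t) = t*(16 + t) (g(t) = t*(t + 16) = t*(16 + t))
g(-476) - 1222328 = -476*(16 - 476) - 1222328 = -476*(-460) - 1222328 = 218960 - 1222328 = -1003368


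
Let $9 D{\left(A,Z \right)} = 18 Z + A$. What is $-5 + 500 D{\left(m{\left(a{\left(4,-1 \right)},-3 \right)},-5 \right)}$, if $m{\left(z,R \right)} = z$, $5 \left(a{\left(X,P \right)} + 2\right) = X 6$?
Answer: $- \frac{43645}{9} \approx -4849.4$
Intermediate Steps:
$a{\left(X,P \right)} = -2 + \frac{6 X}{5}$ ($a{\left(X,P \right)} = -2 + \frac{X 6}{5} = -2 + \frac{6 X}{5}$)
$D{\left(A,Z \right)} = 2 Z + \frac{A}{9}$ ($D{\left(A,Z \right)} = \frac{18 Z + A}{9} = \frac{A + 18 Z}{9} = 2 Z + \frac{A}{9}$)
$-5 + 500 D{\left(m{\left(a{\left(4,-1 \right)},-3 \right)},-5 \right)} = -5 + 500 \left(2 \left(-5\right) + \frac{-2 + \frac{6}{5} \cdot 4}{9}\right) = -5 + 500 \left(-10 + \frac{-2 + \frac{24}{5}}{9}\right) = -5 + 500 \left(-10 + \frac{1}{9} \cdot \frac{14}{5}\right) = -5 + 500 \left(-10 + \frac{14}{45}\right) = -5 + 500 \left(- \frac{436}{45}\right) = -5 - \frac{43600}{9} = - \frac{43645}{9}$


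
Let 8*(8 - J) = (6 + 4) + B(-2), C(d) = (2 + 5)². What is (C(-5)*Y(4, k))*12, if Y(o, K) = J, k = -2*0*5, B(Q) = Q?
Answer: 4116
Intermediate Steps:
C(d) = 49 (C(d) = 7² = 49)
k = 0 (k = 0*5 = 0)
J = 7 (J = 8 - ((6 + 4) - 2)/8 = 8 - (10 - 2)/8 = 8 - ⅛*8 = 8 - 1 = 7)
Y(o, K) = 7
(C(-5)*Y(4, k))*12 = (49*7)*12 = 343*12 = 4116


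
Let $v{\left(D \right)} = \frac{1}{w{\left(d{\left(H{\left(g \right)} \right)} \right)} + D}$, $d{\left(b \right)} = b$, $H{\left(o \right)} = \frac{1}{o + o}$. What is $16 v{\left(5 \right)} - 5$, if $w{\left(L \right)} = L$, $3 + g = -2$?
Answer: $- \frac{85}{49} \approx -1.7347$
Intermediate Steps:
$g = -5$ ($g = -3 - 2 = -5$)
$H{\left(o \right)} = \frac{1}{2 o}$
$v{\left(D \right)} = \frac{1}{- \frac{1}{10} + D}$ ($v{\left(D \right)} = \frac{1}{\frac{1}{2 \left(-5\right)} + D} = \frac{1}{\frac{1}{2} \left(- \frac{1}{5}\right) + D} = \frac{1}{- \frac{1}{10} + D}$)
$16 v{\left(5 \right)} - 5 = 16 \frac{10}{-1 + 10 \cdot 5} - 5 = 16 \frac{10}{-1 + 50} - 5 = 16 \cdot \frac{10}{49} - 5 = \frac{160}{49} - 5 = - \frac{85}{49}$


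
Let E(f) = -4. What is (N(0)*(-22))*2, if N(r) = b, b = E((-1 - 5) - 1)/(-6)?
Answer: -88/3 ≈ -29.333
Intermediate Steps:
b = ⅔ (b = -4/(-6) = -4*(-⅙) = ⅔ ≈ 0.66667)
N(r) = ⅔
(N(0)*(-22))*2 = ((⅔)*(-22))*2 = -44/3*2 = -88/3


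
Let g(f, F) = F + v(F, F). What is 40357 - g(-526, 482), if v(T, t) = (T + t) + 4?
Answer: 38907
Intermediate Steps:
v(T, t) = 4 + T + t
g(f, F) = 4 + 3*F (g(f, F) = F + (4 + F + F) = F + (4 + 2*F) = 4 + 3*F)
40357 - g(-526, 482) = 40357 - (4 + 3*482) = 40357 - (4 + 1446) = 40357 - 1*1450 = 40357 - 1450 = 38907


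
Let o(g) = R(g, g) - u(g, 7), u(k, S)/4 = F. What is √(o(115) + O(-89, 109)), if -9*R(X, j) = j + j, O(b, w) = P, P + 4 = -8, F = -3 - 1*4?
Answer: I*√86/3 ≈ 3.0912*I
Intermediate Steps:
F = -7 (F = -3 - 4 = -7)
P = -12 (P = -4 - 8 = -12)
O(b, w) = -12
R(X, j) = -2*j/9 (R(X, j) = -(j + j)/9 = -2*j/9)
u(k, S) = -28 (u(k, S) = 4*(-7) = -28)
o(g) = 28 - 2*g/9 (o(g) = -2*g/9 - 1*(-28) = -2*g/9 + 28 = 28 - 2*g/9)
√(o(115) + O(-89, 109)) = √((28 - 2/9*115) - 12) = √((28 - 230/9) - 12) = √(22/9 - 12) = √(-86/9) = I*√86/3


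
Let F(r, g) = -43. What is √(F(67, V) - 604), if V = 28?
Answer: I*√647 ≈ 25.436*I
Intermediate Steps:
√(F(67, V) - 604) = √(-43 - 604) = √(-647) = I*√647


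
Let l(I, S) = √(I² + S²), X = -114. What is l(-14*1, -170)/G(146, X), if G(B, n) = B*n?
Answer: -√7274/8322 ≈ -0.010248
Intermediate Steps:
l(-14*1, -170)/G(146, X) = √((-14*1)² + (-170)²)/((146*(-114))) = √((-14)² + 28900)/(-16644) = √(196 + 28900)*(-1/16644) = √29096*(-1/16644) = (2*√7274)*(-1/16644) = -√7274/8322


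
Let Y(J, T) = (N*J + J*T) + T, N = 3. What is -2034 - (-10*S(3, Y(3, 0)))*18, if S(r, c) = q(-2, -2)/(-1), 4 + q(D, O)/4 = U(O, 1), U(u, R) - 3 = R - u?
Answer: -3474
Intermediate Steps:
U(u, R) = 3 + R - u (U(u, R) = 3 + (R - u) = 3 + R - u)
q(D, O) = -4*O (q(D, O) = -16 + 4*(3 + 1 - O) = -16 + 4*(4 - O) = -16 + (16 - 4*O) = -4*O)
Y(J, T) = T + 3*J + J*T (Y(J, T) = (3*J + J*T) + T = T + 3*J + J*T)
S(r, c) = -8 (S(r, c) = -4*(-2)/(-1) = 8*(-1) = -8)
-2034 - (-10*S(3, Y(3, 0)))*18 = -2034 - (-10*(-8))*18 = -2034 - 80*18 = -2034 - 1*1440 = -2034 - 1440 = -3474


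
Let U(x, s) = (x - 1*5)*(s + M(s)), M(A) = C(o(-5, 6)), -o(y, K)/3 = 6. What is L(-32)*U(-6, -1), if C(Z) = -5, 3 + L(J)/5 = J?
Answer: -11550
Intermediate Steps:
o(y, K) = -18 (o(y, K) = -3*6 = -18)
L(J) = -15 + 5*J
M(A) = -5
U(x, s) = (-5 + s)*(-5 + x) (U(x, s) = (x - 1*5)*(s - 5) = (x - 5)*(-5 + s) = (-5 + x)*(-5 + s) = (-5 + s)*(-5 + x))
L(-32)*U(-6, -1) = (-15 + 5*(-32))*(25 - 5*(-1) - 5*(-6) - 1*(-6)) = (-15 - 160)*(25 + 5 + 30 + 6) = -175*66 = -11550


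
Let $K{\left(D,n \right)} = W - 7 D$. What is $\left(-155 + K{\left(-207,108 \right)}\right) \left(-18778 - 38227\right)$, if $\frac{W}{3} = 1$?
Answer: $-73935485$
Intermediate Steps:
$W = 3$ ($W = 3 \cdot 1 = 3$)
$K{\left(D,n \right)} = 3 - 7 D$
$\left(-155 + K{\left(-207,108 \right)}\right) \left(-18778 - 38227\right) = \left(-155 + \left(3 - -1449\right)\right) \left(-18778 - 38227\right) = \left(-155 + \left(3 + 1449\right)\right) \left(-57005\right) = \left(-155 + 1452\right) \left(-57005\right) = 1297 \left(-57005\right) = -73935485$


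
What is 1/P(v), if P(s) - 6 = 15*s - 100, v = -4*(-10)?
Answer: 1/506 ≈ 0.0019763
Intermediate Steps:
v = 40
P(s) = -94 + 15*s (P(s) = 6 + (15*s - 100) = 6 + (-100 + 15*s) = -94 + 15*s)
1/P(v) = 1/(-94 + 15*40) = 1/(-94 + 600) = 1/506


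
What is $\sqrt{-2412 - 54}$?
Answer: $3 i \sqrt{274} \approx 49.659 i$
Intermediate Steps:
$\sqrt{-2412 - 54} = \sqrt{-2466} = 3 i \sqrt{274}$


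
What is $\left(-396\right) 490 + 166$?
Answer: $-193874$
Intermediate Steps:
$\left(-396\right) 490 + 166 = -194040 + 166 = -193874$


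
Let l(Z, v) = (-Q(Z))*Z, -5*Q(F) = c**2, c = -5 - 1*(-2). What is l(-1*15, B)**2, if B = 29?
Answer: 729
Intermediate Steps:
c = -3 (c = -5 + 2 = -3)
Q(F) = -9/5 (Q(F) = -1/5*(-3)**2 = -1/5*9 = -9/5)
l(Z, v) = 9*Z/5 (l(Z, v) = (-1*(-9/5))*Z = 9*Z/5)
l(-1*15, B)**2 = (9*(-1*15)/5)**2 = ((9/5)*(-15))**2 = (-27)**2 = 729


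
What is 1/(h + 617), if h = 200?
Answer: 1/817 ≈ 0.0012240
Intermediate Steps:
1/(h + 617) = 1/(200 + 617) = 1/817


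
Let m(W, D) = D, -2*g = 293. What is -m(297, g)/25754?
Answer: 293/51508 ≈ 0.0056884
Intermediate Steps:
g = -293/2 (g = -1/2*293 = -293/2 ≈ -146.50)
-m(297, g)/25754 = -1*(-293/2)/25754 = (293/2)*(1/25754) = 293/51508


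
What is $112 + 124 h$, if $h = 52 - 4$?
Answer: $6064$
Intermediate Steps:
$h = 48$ ($h = 52 - 4 = 48$)
$112 + 124 h = 112 + 124 \cdot 48 = 112 + 5952 = 6064$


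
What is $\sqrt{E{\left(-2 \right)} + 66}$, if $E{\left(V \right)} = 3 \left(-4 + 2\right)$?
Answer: $2 \sqrt{15} \approx 7.746$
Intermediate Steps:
$E{\left(V \right)} = -6$ ($E{\left(V \right)} = 3 \left(-2\right) = -6$)
$\sqrt{E{\left(-2 \right)} + 66} = \sqrt{-6 + 66} = \sqrt{60} = 2 \sqrt{15}$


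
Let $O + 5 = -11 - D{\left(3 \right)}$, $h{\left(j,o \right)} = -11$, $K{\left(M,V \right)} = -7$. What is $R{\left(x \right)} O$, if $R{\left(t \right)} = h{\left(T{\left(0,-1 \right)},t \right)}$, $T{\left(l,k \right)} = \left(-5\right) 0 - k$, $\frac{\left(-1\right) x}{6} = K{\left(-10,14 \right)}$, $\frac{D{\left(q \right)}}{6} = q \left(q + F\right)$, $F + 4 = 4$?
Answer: $770$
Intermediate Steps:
$F = 0$ ($F = -4 + 4 = 0$)
$D{\left(q \right)} = 6 q^{2}$ ($D{\left(q \right)} = 6 q \left(q + 0\right) = 6 q q = 6 q^{2}$)
$x = 42$ ($x = \left(-6\right) \left(-7\right) = 42$)
$T{\left(l,k \right)} = - k$ ($T{\left(l,k \right)} = 0 - k = - k$)
$R{\left(t \right)} = -11$
$O = -70$ ($O = -5 - \left(11 + 6 \cdot 3^{2}\right) = -5 - \left(11 + 6 \cdot 9\right) = -5 - 65 = -70$)
$R{\left(x \right)} O = \left(-11\right) \left(-70\right) = 770$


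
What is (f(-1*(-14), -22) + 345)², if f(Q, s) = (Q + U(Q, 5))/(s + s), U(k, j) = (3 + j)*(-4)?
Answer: 57744801/484 ≈ 1.1931e+5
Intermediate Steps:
U(k, j) = -12 - 4*j
f(Q, s) = (-32 + Q)/(2*s) (f(Q, s) = (Q + (-12 - 4*5))/(s + s) = (Q + (-12 - 20))/((2*s)) = (Q - 32)*(1/(2*s)) = (-32 + Q)*(1/(2*s)) = (-32 + Q)/(2*s))
(f(-1*(-14), -22) + 345)² = ((½)*(-32 - 1*(-14))/(-22) + 345)² = ((½)*(-1/22)*(-32 + 14) + 345)² = ((½)*(-1/22)*(-18) + 345)² = (9/22 + 345)² = (7599/22)² = 57744801/484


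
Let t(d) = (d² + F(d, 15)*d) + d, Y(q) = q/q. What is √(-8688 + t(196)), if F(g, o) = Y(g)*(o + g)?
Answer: 36*√55 ≈ 266.98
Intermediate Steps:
Y(q) = 1
F(g, o) = g + o (F(g, o) = 1*(o + g) = 1*(g + o) = g + o)
t(d) = d + d² + d*(15 + d) (t(d) = (d² + (d + 15)*d) + d = (d² + (15 + d)*d) + d = (d² + d*(15 + d)) + d = d + d² + d*(15 + d))
√(-8688 + t(196)) = √(-8688 + 2*196*(8 + 196)) = √(-8688 + 2*196*204) = √(-8688 + 79968) = √71280 = 36*√55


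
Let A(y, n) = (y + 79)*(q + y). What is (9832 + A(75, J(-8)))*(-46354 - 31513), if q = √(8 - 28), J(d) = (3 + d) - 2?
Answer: -1664952194 - 23983036*I*√5 ≈ -1.665e+9 - 5.3628e+7*I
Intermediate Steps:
J(d) = 1 + d
q = 2*I*√5 (q = √(-20) = 2*I*√5 ≈ 4.4721*I)
A(y, n) = (79 + y)*(y + 2*I*√5) (A(y, n) = (y + 79)*(2*I*√5 + y) = (79 + y)*(y + 2*I*√5))
(9832 + A(75, J(-8)))*(-46354 - 31513) = (9832 + (75² + 79*75 + 158*I*√5 + 2*I*75*√5))*(-46354 - 31513) = (9832 + (5625 + 5925 + 158*I*√5 + 150*I*√5))*(-77867) = (9832 + (11550 + 308*I*√5))*(-77867) = (21382 + 308*I*√5)*(-77867) = -1664952194 - 23983036*I*√5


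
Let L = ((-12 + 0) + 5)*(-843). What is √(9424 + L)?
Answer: 5*√613 ≈ 123.79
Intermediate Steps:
L = 5901 (L = (-12 + 5)*(-843) = -7*(-843) = 5901)
√(9424 + L) = √(9424 + 5901) = √15325 = 5*√613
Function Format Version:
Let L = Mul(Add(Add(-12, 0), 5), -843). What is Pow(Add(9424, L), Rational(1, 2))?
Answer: Mul(5, Pow(613, Rational(1, 2))) ≈ 123.79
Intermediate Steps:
L = 5901 (L = Mul(Add(-12, 5), -843) = Mul(-7, -843) = 5901)
Pow(Add(9424, L), Rational(1, 2)) = Pow(Add(9424, 5901), Rational(1, 2)) = Pow(15325, Rational(1, 2)) = Mul(5, Pow(613, Rational(1, 2)))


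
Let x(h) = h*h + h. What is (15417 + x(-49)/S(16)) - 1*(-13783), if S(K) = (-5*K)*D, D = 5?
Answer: 729853/25 ≈ 29194.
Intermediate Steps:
x(h) = h + h² (x(h) = h² + h = h + h²)
S(K) = -25*K (S(K) = -5*K*5 = -25*K)
(15417 + x(-49)/S(16)) - 1*(-13783) = (15417 + (-49*(1 - 49))/((-25*16))) - 1*(-13783) = (15417 - 49*(-48)/(-400)) + 13783 = (15417 + 2352*(-1/400)) + 13783 = (15417 - 147/25) + 13783 = 385278/25 + 13783 = 729853/25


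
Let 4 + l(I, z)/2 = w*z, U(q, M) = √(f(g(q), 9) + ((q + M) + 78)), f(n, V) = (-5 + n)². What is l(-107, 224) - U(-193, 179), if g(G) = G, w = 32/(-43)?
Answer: -14680/43 - 2*√9817 ≈ -539.56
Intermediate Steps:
w = -32/43 (w = 32*(-1/43) = -32/43 ≈ -0.74419)
U(q, M) = √(78 + M + q + (-5 + q)²) (U(q, M) = √((-5 + q)² + ((q + M) + 78)) = √((-5 + q)² + ((M + q) + 78)) = √((-5 + q)² + (78 + M + q)) = √(78 + M + q + (-5 + q)²))
l(I, z) = -8 - 64*z/43 (l(I, z) = -8 + 2*(-32*z/43) = -8 - 64*z/43)
l(-107, 224) - U(-193, 179) = (-8 - 64/43*224) - √(78 + 179 - 193 + (-5 - 193)²) = (-8 - 14336/43) - √(78 + 179 - 193 + (-198)²) = -14680/43 - √(78 + 179 - 193 + 39204) = -14680/43 - √39268 = -14680/43 - 2*√9817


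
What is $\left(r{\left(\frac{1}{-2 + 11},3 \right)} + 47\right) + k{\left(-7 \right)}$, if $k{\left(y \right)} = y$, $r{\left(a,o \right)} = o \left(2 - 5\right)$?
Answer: $31$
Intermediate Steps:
$r{\left(a,o \right)} = - 3 o$ ($r{\left(a,o \right)} = o \left(-3\right) = - 3 o$)
$\left(r{\left(\frac{1}{-2 + 11},3 \right)} + 47\right) + k{\left(-7 \right)} = \left(\left(-3\right) 3 + 47\right) - 7 = \left(-9 + 47\right) - 7 = 38 - 7 = 31$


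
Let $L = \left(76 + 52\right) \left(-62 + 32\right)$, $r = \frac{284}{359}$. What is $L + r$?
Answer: $- \frac{1378276}{359} \approx -3839.2$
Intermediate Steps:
$r = \frac{284}{359}$ ($r = 284 \cdot \frac{1}{359} = \frac{284}{359} \approx 0.79109$)
$L = -3840$ ($L = 128 \left(-30\right) = -3840$)
$L + r = -3840 + \frac{284}{359} = - \frac{1378276}{359}$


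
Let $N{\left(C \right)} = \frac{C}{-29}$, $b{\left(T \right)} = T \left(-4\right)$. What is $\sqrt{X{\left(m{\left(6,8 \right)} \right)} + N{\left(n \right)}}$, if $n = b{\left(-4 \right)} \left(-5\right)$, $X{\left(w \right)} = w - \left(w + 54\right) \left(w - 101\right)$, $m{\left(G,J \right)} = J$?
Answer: $\frac{3 \sqrt{539806}}{29} \approx 76.005$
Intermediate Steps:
$b{\left(T \right)} = - 4 T$
$X{\left(w \right)} = w - \left(-101 + w\right) \left(54 + w\right)$ ($X{\left(w \right)} = w - \left(54 + w\right) \left(-101 + w\right) = w - \left(-101 + w\right) \left(54 + w\right)$)
$n = -80$ ($n = \left(-4\right) \left(-4\right) \left(-5\right) = 16 \left(-5\right) = -80$)
$N{\left(C \right)} = - \frac{C}{29}$ ($N{\left(C \right)} = C \left(- \frac{1}{29}\right) = - \frac{C}{29}$)
$\sqrt{X{\left(m{\left(6,8 \right)} \right)} + N{\left(n \right)}} = \sqrt{\left(5454 - 8^{2} + 48 \cdot 8\right) - - \frac{80}{29}} = \sqrt{\left(5454 - 64 + 384\right) + \frac{80}{29}} = \sqrt{5774 + \frac{80}{29}} = \sqrt{\frac{167526}{29}} = \frac{3 \sqrt{539806}}{29}$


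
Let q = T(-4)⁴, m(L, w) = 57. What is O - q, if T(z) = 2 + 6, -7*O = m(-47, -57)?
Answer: -28729/7 ≈ -4104.1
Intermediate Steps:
O = -57/7 (O = -⅐*57 = -57/7 ≈ -8.1429)
T(z) = 8
q = 4096 (q = 8⁴ = 4096)
O - q = -57/7 - 1*4096 = -57/7 - 4096 = -28729/7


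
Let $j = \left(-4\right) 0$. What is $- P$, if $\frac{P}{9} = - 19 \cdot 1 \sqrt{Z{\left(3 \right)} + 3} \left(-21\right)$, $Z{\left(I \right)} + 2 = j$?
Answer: $-3591$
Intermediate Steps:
$j = 0$
$Z{\left(I \right)} = -2$ ($Z{\left(I \right)} = -2 + 0 = -2$)
$P = 3591$ ($P = 9 - 19 \cdot 1 \sqrt{-2 + 3} \left(-21\right) = 9 - 19 \cdot 1 \sqrt{1} \left(-21\right) = 9 - 19 \cdot 1 \cdot 1 \left(-21\right) = 9 \left(-19\right) 1 \left(-21\right) = 9 \left(\left(-19\right) \left(-21\right)\right) = 9 \cdot 399 = 3591$)
$- P = \left(-1\right) 3591 = -3591$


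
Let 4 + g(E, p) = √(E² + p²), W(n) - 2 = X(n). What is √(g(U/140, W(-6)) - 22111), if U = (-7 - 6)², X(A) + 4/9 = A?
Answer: √(-975271500 + 35*√33673441)/210 ≈ 148.7*I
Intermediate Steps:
X(A) = -4/9 + A
U = 169 (U = (-13)² = 169)
W(n) = 14/9 + n (W(n) = 2 + (-4/9 + n) = 14/9 + n)
g(E, p) = -4 + √(E² + p²)
√(g(U/140, W(-6)) - 22111) = √((-4 + √((169/140)² + (14/9 - 6)²)) - 22111) = √((-4 + √((169*(1/140))² + (-40/9)²)) - 22111) = √((-4 + √((169/140)² + 1600/81)) - 22111) = √((-4 + √(28561/19600 + 1600/81)) - 22111) = √((-4 + √(33673441/1587600)) - 22111) = √((-4 + √33673441/1260) - 22111) = √(-22115 + √33673441/1260)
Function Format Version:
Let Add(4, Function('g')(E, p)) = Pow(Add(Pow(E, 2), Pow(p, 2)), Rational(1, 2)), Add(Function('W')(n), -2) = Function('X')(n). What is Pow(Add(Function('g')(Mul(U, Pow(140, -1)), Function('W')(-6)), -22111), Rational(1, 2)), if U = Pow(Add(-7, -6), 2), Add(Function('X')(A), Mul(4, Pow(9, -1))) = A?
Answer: Mul(Rational(1, 210), Pow(Add(-975271500, Mul(35, Pow(33673441, Rational(1, 2)))), Rational(1, 2))) ≈ Mul(148.70, I)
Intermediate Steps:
Function('X')(A) = Add(Rational(-4, 9), A)
U = 169 (U = Pow(-13, 2) = 169)
Function('W')(n) = Add(Rational(14, 9), n) (Function('W')(n) = Add(2, Add(Rational(-4, 9), n)) = Add(Rational(14, 9), n))
Function('g')(E, p) = Add(-4, Pow(Add(Pow(E, 2), Pow(p, 2)), Rational(1, 2)))
Pow(Add(Function('g')(Mul(U, Pow(140, -1)), Function('W')(-6)), -22111), Rational(1, 2)) = Pow(Add(Add(-4, Pow(Add(Pow(Mul(169, Pow(140, -1)), 2), Pow(Add(Rational(14, 9), -6), 2)), Rational(1, 2))), -22111), Rational(1, 2)) = Pow(Add(Add(-4, Pow(Add(Pow(Mul(169, Rational(1, 140)), 2), Pow(Rational(-40, 9), 2)), Rational(1, 2))), -22111), Rational(1, 2)) = Pow(Add(Add(-4, Pow(Add(Pow(Rational(169, 140), 2), Rational(1600, 81)), Rational(1, 2))), -22111), Rational(1, 2)) = Pow(Add(Add(-4, Pow(Add(Rational(28561, 19600), Rational(1600, 81)), Rational(1, 2))), -22111), Rational(1, 2)) = Pow(Add(Add(-4, Pow(Rational(33673441, 1587600), Rational(1, 2))), -22111), Rational(1, 2)) = Pow(Add(Add(-4, Mul(Rational(1, 1260), Pow(33673441, Rational(1, 2)))), -22111), Rational(1, 2)) = Pow(Add(-22115, Mul(Rational(1, 1260), Pow(33673441, Rational(1, 2)))), Rational(1, 2))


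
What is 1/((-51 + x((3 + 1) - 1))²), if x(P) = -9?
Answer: 1/3600 ≈ 0.00027778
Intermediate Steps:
1/((-51 + x((3 + 1) - 1))²) = 1/((-51 - 9)²) = 1/((-60)²) = 1/3600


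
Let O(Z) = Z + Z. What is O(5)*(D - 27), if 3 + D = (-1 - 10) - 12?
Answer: -530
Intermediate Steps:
O(Z) = 2*Z
D = -26 (D = -3 + ((-1 - 10) - 12) = -3 + (-11 - 12) = -3 - 23 = -26)
O(5)*(D - 27) = (2*5)*(-26 - 27) = 10*(-53) = -530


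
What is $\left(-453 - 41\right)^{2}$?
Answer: $244036$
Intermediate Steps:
$\left(-453 - 41\right)^{2} = \left(-494\right)^{2} = 244036$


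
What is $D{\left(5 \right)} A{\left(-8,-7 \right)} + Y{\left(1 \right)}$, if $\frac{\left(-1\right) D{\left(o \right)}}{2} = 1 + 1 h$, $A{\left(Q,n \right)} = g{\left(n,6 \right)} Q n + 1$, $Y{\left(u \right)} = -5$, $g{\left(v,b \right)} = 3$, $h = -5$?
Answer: $1347$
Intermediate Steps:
$A{\left(Q,n \right)} = 1 + 3 Q n$ ($A{\left(Q,n \right)} = 3 Q n + 1 = 1 + 3 Q n$)
$D{\left(o \right)} = 8$ ($D{\left(o \right)} = - 2 \left(1 + 1 \left(-5\right)\right) = - 2 \left(1 - 5\right) = \left(-2\right) \left(-4\right) = 8$)
$D{\left(5 \right)} A{\left(-8,-7 \right)} + Y{\left(1 \right)} = 8 \left(1 + 3 \left(-8\right) \left(-7\right)\right) - 5 = 8 \left(1 + 168\right) - 5 = 8 \cdot 169 - 5 = 1352 - 5 = 1347$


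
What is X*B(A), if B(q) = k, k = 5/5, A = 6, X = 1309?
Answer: 1309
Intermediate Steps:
k = 1 (k = 5*(⅕) = 1)
B(q) = 1
X*B(A) = 1309*1 = 1309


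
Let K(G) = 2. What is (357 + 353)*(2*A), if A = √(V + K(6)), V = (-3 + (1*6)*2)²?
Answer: 1420*√83 ≈ 12937.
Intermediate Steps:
V = 81 (V = (-3 + 6*2)² = (-3 + 12)² = 9² = 81)
A = √83 (A = √(81 + 2) = √83 ≈ 9.1104)
(357 + 353)*(2*A) = (357 + 353)*(2*√83) = 710*(2*√83) = 1420*√83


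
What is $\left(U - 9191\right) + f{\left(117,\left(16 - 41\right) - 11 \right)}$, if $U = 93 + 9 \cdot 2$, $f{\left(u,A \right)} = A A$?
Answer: $-7784$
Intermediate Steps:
$f{\left(u,A \right)} = A^{2}$
$U = 111$ ($U = 93 + 18 = 111$)
$\left(U - 9191\right) + f{\left(117,\left(16 - 41\right) - 11 \right)} = \left(111 - 9191\right) + \left(\left(16 - 41\right) - 11\right)^{2} = -9080 + \left(-25 - 11\right)^{2} = -9080 + \left(-36\right)^{2} = -9080 + 1296 = -7784$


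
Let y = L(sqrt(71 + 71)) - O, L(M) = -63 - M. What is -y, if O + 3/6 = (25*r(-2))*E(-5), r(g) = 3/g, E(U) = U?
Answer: 250 + sqrt(142) ≈ 261.92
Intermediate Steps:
O = 187 (O = -1/2 + (25*(3/(-2)))*(-5) = -1/2 + (25*(3*(-1/2)))*(-5) = -1/2 + (25*(-3/2))*(-5) = -1/2 - 75/2*(-5) = -1/2 + 375/2 = 187)
y = -250 - sqrt(142) (y = (-63 - sqrt(71 + 71)) - 1*187 = (-63 - sqrt(142)) - 187 = -250 - sqrt(142) ≈ -261.92)
-y = -(-250 - sqrt(142)) = 250 + sqrt(142)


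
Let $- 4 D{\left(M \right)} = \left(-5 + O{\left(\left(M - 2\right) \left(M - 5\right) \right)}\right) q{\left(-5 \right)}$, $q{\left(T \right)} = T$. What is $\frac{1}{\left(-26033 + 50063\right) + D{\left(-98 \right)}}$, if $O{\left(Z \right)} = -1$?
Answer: $\frac{2}{48045} \approx 4.1628 \cdot 10^{-5}$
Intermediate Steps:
$D{\left(M \right)} = - \frac{15}{2}$ ($D{\left(M \right)} = - \frac{\left(-5 - 1\right) \left(-5\right)}{4} = - \frac{\left(-6\right) \left(-5\right)}{4} = \left(- \frac{1}{4}\right) 30 = - \frac{15}{2}$)
$\frac{1}{\left(-26033 + 50063\right) + D{\left(-98 \right)}} = \frac{1}{\left(-26033 + 50063\right) - \frac{15}{2}} = \frac{1}{24030 - \frac{15}{2}} = \frac{1}{\frac{48045}{2}} = \frac{2}{48045}$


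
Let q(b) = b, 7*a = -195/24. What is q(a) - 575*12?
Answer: -386465/56 ≈ -6901.2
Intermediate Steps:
a = -65/56 (a = (-195/24)/7 = (-195*1/24)/7 = (⅐)*(-65/8) = -65/56 ≈ -1.1607)
q(a) - 575*12 = -65/56 - 575*12 = -65/56 - 1*6900 = -65/56 - 6900 = -386465/56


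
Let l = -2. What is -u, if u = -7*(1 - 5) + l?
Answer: -26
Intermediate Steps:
u = 26 (u = -7*(1 - 5) - 2 = -7*(-4) - 2 = 28 - 2 = 26)
-u = -1*26 = -26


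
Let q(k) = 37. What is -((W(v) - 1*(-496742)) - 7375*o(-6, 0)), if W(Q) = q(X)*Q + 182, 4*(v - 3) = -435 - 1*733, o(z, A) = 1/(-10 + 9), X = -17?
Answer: -493606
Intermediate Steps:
o(z, A) = -1 (o(z, A) = 1/(-1) = -1)
v = -289 (v = 3 + (-435 - 1*733)/4 = 3 + (-435 - 733)/4 = 3 + (¼)*(-1168) = 3 - 292 = -289)
W(Q) = 182 + 37*Q (W(Q) = 37*Q + 182 = 182 + 37*Q)
-((W(v) - 1*(-496742)) - 7375*o(-6, 0)) = -(((182 + 37*(-289)) - 1*(-496742)) - 7375*(-1)) = -(((182 - 10693) + 496742) - 1*(-7375)) = -((-10511 + 496742) + 7375) = -(486231 + 7375) = -1*493606 = -493606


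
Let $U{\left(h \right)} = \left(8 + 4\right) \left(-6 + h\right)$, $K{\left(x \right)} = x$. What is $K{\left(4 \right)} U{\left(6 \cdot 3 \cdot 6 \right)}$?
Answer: $4896$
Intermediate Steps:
$U{\left(h \right)} = -72 + 12 h$ ($U{\left(h \right)} = 12 \left(-6 + h\right) = -72 + 12 h$)
$K{\left(4 \right)} U{\left(6 \cdot 3 \cdot 6 \right)} = 4 \left(-72 + 12 \cdot 6 \cdot 3 \cdot 6\right) = 4 \left(-72 + 12 \cdot 18 \cdot 6\right) = 4 \left(-72 + 12 \cdot 108\right) = 4 \left(-72 + 1296\right) = 4 \cdot 1224 = 4896$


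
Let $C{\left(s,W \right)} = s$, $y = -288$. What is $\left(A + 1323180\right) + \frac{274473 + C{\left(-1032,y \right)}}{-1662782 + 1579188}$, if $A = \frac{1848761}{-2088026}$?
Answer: $\frac{8248415720905265}{6233801623} \approx 1.3232 \cdot 10^{6}$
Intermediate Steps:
$A = - \frac{1848761}{2088026}$ ($A = 1848761 \left(- \frac{1}{2088026}\right) = - \frac{1848761}{2088026} \approx -0.88541$)
$\left(A + 1323180\right) + \frac{274473 + C{\left(-1032,y \right)}}{-1662782 + 1579188} = \left(- \frac{1848761}{2088026} + 1323180\right) + \frac{274473 - 1032}{-1662782 + 1579188} = \frac{2762832393919}{2088026} + \frac{273441}{-83594} = \frac{2762832393919}{2088026} + 273441 \left(- \frac{1}{83594}\right) = \frac{2762832393919}{2088026} - \frac{39063}{11942} = \frac{8248415720905265}{6233801623}$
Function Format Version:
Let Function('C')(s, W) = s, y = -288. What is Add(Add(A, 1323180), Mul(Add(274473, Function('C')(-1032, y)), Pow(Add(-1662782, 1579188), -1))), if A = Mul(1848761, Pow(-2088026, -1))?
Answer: Rational(8248415720905265, 6233801623) ≈ 1.3232e+6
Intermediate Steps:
A = Rational(-1848761, 2088026) (A = Mul(1848761, Rational(-1, 2088026)) = Rational(-1848761, 2088026) ≈ -0.88541)
Add(Add(A, 1323180), Mul(Add(274473, Function('C')(-1032, y)), Pow(Add(-1662782, 1579188), -1))) = Add(Add(Rational(-1848761, 2088026), 1323180), Mul(Add(274473, -1032), Pow(Add(-1662782, 1579188), -1))) = Add(Rational(2762832393919, 2088026), Mul(273441, Pow(-83594, -1))) = Add(Rational(2762832393919, 2088026), Mul(273441, Rational(-1, 83594))) = Add(Rational(2762832393919, 2088026), Rational(-39063, 11942)) = Rational(8248415720905265, 6233801623)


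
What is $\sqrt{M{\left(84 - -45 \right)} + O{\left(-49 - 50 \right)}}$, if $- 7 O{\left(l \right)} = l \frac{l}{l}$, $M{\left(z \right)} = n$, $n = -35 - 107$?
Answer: $\frac{i \sqrt{6265}}{7} \approx 11.307 i$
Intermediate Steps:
$n = -142$ ($n = -35 - 107 = -142$)
$M{\left(z \right)} = -142$
$O{\left(l \right)} = - \frac{l}{7}$ ($O{\left(l \right)} = - \frac{l \frac{l}{l}}{7} = - \frac{l 1}{7} = - \frac{l}{7}$)
$\sqrt{M{\left(84 - -45 \right)} + O{\left(-49 - 50 \right)}} = \sqrt{-142 - \frac{-49 - 50}{7}} = \sqrt{-142 - - \frac{99}{7}} = \sqrt{-142 + \frac{99}{7}} = \sqrt{- \frac{895}{7}} = \frac{i \sqrt{6265}}{7}$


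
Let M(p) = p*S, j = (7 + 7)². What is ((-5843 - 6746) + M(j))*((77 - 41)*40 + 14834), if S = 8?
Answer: -179355754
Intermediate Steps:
j = 196 (j = 14² = 196)
M(p) = 8*p (M(p) = p*8 = 8*p)
((-5843 - 6746) + M(j))*((77 - 41)*40 + 14834) = ((-5843 - 6746) + 8*196)*((77 - 41)*40 + 14834) = (-12589 + 1568)*(36*40 + 14834) = -11021*(1440 + 14834) = -11021*16274 = -179355754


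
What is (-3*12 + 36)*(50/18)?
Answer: 0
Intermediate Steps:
(-3*12 + 36)*(50/18) = (-36 + 36)*(50*(1/18)) = 0*(25/9) = 0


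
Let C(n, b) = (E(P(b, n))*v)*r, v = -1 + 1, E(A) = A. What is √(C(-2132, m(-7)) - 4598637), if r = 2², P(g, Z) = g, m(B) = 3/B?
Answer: I*√4598637 ≈ 2144.4*I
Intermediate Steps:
r = 4
v = 0
C(n, b) = 0 (C(n, b) = (b*0)*4 = 0*4 = 0)
√(C(-2132, m(-7)) - 4598637) = √(0 - 4598637) = √(-4598637) = I*√4598637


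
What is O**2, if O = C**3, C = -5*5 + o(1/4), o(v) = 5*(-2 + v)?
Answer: 6053445140625/4096 ≈ 1.4779e+9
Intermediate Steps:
o(v) = -10 + 5*v
C = -135/4 (C = -5*5 + (-10 + 5/4) = -25 + (-10 + 5*(1/4)) = -25 + (-10 + 5/4) = -25 - 35/4 = -135/4 ≈ -33.750)
O = -2460375/64 (O = (-135/4)**3 = -2460375/64 ≈ -38443.)
O**2 = (-2460375/64)**2 = 6053445140625/4096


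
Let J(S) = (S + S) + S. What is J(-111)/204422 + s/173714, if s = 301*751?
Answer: 11537987690/8877740827 ≈ 1.2997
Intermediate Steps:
s = 226051
J(S) = 3*S (J(S) = 2*S + S = 3*S)
J(-111)/204422 + s/173714 = (3*(-111))/204422 + 226051/173714 = -333*1/204422 + 226051*(1/173714) = -333/204422 + 226051/173714 = 11537987690/8877740827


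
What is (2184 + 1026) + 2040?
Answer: 5250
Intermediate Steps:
(2184 + 1026) + 2040 = 3210 + 2040 = 5250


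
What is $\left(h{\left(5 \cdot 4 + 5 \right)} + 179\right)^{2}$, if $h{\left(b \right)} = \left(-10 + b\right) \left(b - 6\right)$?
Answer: $215296$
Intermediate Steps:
$h{\left(b \right)} = \left(-10 + b\right) \left(-6 + b\right)$
$\left(h{\left(5 \cdot 4 + 5 \right)} + 179\right)^{2} = \left(\left(60 + \left(5 \cdot 4 + 5\right)^{2} - 16 \left(5 \cdot 4 + 5\right)\right) + 179\right)^{2} = \left(\left(60 + \left(20 + 5\right)^{2} - 16 \left(20 + 5\right)\right) + 179\right)^{2} = \left(\left(60 + 25^{2} - 400\right) + 179\right)^{2} = \left(\left(60 + 625 - 400\right) + 179\right)^{2} = \left(285 + 179\right)^{2} = 464^{2} = 215296$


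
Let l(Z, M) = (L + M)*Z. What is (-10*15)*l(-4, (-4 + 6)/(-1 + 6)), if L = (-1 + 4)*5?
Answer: 9240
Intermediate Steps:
L = 15 (L = 3*5 = 15)
l(Z, M) = Z*(15 + M) (l(Z, M) = (15 + M)*Z = Z*(15 + M))
(-10*15)*l(-4, (-4 + 6)/(-1 + 6)) = (-10*15)*(-4*(15 + (-4 + 6)/(-1 + 6))) = -(-600)*(15 + 2/5) = -(-600)*77/5 = -150*(-308/5) = 9240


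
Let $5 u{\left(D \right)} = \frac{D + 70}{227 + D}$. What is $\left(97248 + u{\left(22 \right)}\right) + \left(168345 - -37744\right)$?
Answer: $\frac{377654657}{1245} \approx 3.0334 \cdot 10^{5}$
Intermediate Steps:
$u{\left(D \right)} = \frac{70 + D}{5 \left(227 + D\right)}$ ($u{\left(D \right)} = \frac{\left(D + 70\right) \frac{1}{227 + D}}{5} = \frac{\left(70 + D\right) \frac{1}{227 + D}}{5} = \frac{\frac{1}{227 + D} \left(70 + D\right)}{5} = \frac{70 + D}{5 \left(227 + D\right)}$)
$\left(97248 + u{\left(22 \right)}\right) + \left(168345 - -37744\right) = \left(97248 + \frac{70 + 22}{5 \left(227 + 22\right)}\right) + \left(168345 - -37744\right) = \left(97248 + \frac{1}{5} \cdot \frac{1}{249} \cdot 92\right) + \left(168345 + 37744\right) = \left(97248 + \frac{1}{5} \cdot \frac{1}{249} \cdot 92\right) + 206089 = \left(97248 + \frac{92}{1245}\right) + 206089 = \frac{121073852}{1245} + 206089 = \frac{377654657}{1245}$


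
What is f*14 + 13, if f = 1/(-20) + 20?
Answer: 2923/10 ≈ 292.30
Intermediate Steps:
f = 399/20 (f = -1/20 + 20 = 399/20 ≈ 19.950)
f*14 + 13 = (399/20)*14 + 13 = 2793/10 + 13 = 2923/10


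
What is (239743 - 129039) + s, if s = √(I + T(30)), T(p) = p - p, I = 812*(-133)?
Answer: 110704 + 14*I*√551 ≈ 1.107e+5 + 328.63*I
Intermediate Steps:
I = -107996
T(p) = 0
s = 14*I*√551 (s = √(-107996 + 0) = √(-107996) = 14*I*√551 ≈ 328.63*I)
(239743 - 129039) + s = (239743 - 129039) + 14*I*√551 = 110704 + 14*I*√551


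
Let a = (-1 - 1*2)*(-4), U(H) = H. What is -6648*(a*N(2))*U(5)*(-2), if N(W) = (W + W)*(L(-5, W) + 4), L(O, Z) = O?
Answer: -3191040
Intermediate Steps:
N(W) = -2*W (N(W) = (W + W)*(-5 + 4) = (2*W)*(-1) = -2*W)
a = 12 (a = (-1 - 2)*(-4) = -3*(-4) = 12)
-6648*(a*N(2))*U(5)*(-2) = -6648*(12*(-2*2))*5*(-2) = -6648*(12*(-4))*5*(-2) = -6648*(-48*5)*(-2) = -(-1595520)*(-2) = -6648*480 = -3191040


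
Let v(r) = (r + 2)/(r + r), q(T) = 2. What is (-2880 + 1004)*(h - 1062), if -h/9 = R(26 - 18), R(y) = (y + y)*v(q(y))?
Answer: 2262456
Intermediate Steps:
v(r) = (2 + r)/(2*r) (v(r) = (2 + r)/((2*r)) = (2 + r)*(1/(2*r)) = (2 + r)/(2*r))
R(y) = 2*y (R(y) = (y + y)*((½)*(2 + 2)/2) = (2*y)*((½)*(½)*4) = (2*y)*1 = 2*y)
h = -144 (h = -18*(26 - 18) = -18*8 = -9*16 = -144)
(-2880 + 1004)*(h - 1062) = (-2880 + 1004)*(-144 - 1062) = -1876*(-1206) = 2262456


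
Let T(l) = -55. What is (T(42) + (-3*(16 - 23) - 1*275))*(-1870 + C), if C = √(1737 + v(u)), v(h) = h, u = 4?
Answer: 577830 - 309*√1741 ≈ 5.6494e+5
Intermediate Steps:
C = √1741 (C = √(1737 + 4) = √1741 ≈ 41.725)
(T(42) + (-3*(16 - 23) - 1*275))*(-1870 + C) = (-55 + (-3*(16 - 23) - 1*275))*(-1870 + √1741) = (-55 + (-3*(-7) - 275))*(-1870 + √1741) = (-55 + (21 - 275))*(-1870 + √1741) = (-55 - 254)*(-1870 + √1741) = -309*(-1870 + √1741) = 577830 - 309*√1741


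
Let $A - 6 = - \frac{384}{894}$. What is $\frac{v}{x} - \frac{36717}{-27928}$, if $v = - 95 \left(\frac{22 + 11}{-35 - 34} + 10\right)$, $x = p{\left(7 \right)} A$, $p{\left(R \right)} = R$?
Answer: $- \frac{8166877125}{373201864} \approx -21.883$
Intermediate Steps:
$A = \frac{830}{149}$ ($A = 6 - \frac{384}{894} = 6 - \frac{64}{149} = \frac{830}{149} \approx 5.5705$)
$x = \frac{5810}{149}$ ($x = 7 \cdot \frac{830}{149} = \frac{5810}{149} \approx 38.993$)
$v = - \frac{20805}{23}$ ($v = - 95 \left(\frac{33}{-69} + 10\right) = - 95 \left(33 \left(- \frac{1}{69}\right) + 10\right) = - 95 \left(- \frac{11}{23} + 10\right) = \left(-95\right) \frac{219}{23} = - \frac{20805}{23} \approx -904.57$)
$\frac{v}{x} - \frac{36717}{-27928} = - \frac{20805}{23 \cdot \frac{5810}{149}} - \frac{36717}{-27928} = \left(- \frac{20805}{23}\right) \frac{149}{5810} - - \frac{36717}{27928} = - \frac{619989}{26726} + \frac{36717}{27928} = - \frac{8166877125}{373201864}$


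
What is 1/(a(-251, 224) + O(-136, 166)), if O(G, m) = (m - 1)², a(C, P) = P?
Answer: 1/27449 ≈ 3.6431e-5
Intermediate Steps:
O(G, m) = (-1 + m)²
1/(a(-251, 224) + O(-136, 166)) = 1/(224 + (-1 + 166)²) = 1/(224 + 165²) = 1/(224 + 27225) = 1/27449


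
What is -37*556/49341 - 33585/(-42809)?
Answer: 776450737/2112238869 ≈ 0.36760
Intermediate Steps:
-37*556/49341 - 33585/(-42809) = -20572*1/49341 - 33585*(-1/42809) = -20572/49341 + 33585/42809 = 776450737/2112238869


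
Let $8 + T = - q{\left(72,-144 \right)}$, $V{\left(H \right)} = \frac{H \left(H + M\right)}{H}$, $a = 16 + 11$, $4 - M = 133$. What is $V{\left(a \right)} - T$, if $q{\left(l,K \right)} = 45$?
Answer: $-49$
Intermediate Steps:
$M = -129$ ($M = 4 - 133 = -129$)
$a = 27$
$V{\left(H \right)} = -129 + H$ ($V{\left(H \right)} = \frac{H \left(H - 129\right)}{H} = \frac{H \left(-129 + H\right)}{H} = -129 + H$)
$T = -53$ ($T = -8 - 45 = -53$)
$V{\left(a \right)} - T = \left(-129 + 27\right) - -53 = -102 + 53 = -49$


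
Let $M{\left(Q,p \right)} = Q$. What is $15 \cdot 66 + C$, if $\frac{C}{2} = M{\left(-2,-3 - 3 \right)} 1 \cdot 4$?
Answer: $974$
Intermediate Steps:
$C = -16$ ($C = 2 \left(-2\right) 1 \cdot 4 = 2 \left(\left(-2\right) 4\right) = 2 \left(-8\right) = -16$)
$15 \cdot 66 + C = 15 \cdot 66 - 16 = 990 - 16 = 974$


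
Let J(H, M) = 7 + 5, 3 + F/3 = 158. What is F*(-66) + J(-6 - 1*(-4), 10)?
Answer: -30678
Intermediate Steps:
F = 465 (F = -9 + 3*158 = -9 + 474 = 465)
J(H, M) = 12
F*(-66) + J(-6 - 1*(-4), 10) = 465*(-66) + 12 = -30690 + 12 = -30678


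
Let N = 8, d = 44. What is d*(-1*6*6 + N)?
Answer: -1232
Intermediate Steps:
d*(-1*6*6 + N) = 44*(-1*6*6 + 8) = 44*(-6*6 + 8) = 44*(-36 + 8) = 44*(-28) = -1232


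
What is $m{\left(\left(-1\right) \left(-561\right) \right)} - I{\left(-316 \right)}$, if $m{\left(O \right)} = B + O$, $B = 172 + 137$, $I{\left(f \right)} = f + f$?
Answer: $1502$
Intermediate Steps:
$I{\left(f \right)} = 2 f$
$B = 309$
$m{\left(O \right)} = 309 + O$
$m{\left(\left(-1\right) \left(-561\right) \right)} - I{\left(-316 \right)} = \left(309 - -561\right) - 2 \left(-316\right) = \left(309 + 561\right) - -632 = 870 + 632 = 1502$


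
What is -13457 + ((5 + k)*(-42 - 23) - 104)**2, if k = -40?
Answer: 4699784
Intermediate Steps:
-13457 + ((5 + k)*(-42 - 23) - 104)**2 = -13457 + ((5 - 40)*(-42 - 23) - 104)**2 = -13457 + (-35*(-65) - 104)**2 = -13457 + (2275 - 104)**2 = -13457 + 2171**2 = -13457 + 4713241 = 4699784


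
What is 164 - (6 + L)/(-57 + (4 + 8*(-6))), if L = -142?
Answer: 16428/101 ≈ 162.65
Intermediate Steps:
164 - (6 + L)/(-57 + (4 + 8*(-6))) = 164 - (6 - 142)/(-57 + (4 + 8*(-6))) = 164 - (-136)/(-57 + (4 - 48)) = 164 - (-136)/(-57 - 44) = 164 - (-136)/(-101) = 164 - (-136)*(-1)/101 = 164 - 1*136/101 = 164 - 136/101 = 16428/101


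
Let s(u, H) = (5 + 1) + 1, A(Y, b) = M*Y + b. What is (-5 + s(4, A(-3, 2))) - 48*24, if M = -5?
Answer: -1150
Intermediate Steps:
A(Y, b) = b - 5*Y (A(Y, b) = -5*Y + b = b - 5*Y)
s(u, H) = 7 (s(u, H) = 6 + 1 = 7)
(-5 + s(4, A(-3, 2))) - 48*24 = (-5 + 7) - 48*24 = 2 - 1152 = -1150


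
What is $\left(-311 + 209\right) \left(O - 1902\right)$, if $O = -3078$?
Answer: $507960$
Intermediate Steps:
$\left(-311 + 209\right) \left(O - 1902\right) = \left(-311 + 209\right) \left(-3078 - 1902\right) = \left(-102\right) \left(-4980\right) = 507960$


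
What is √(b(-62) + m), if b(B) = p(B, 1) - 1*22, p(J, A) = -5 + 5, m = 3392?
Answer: √3370 ≈ 58.052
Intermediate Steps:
p(J, A) = 0
b(B) = -22 (b(B) = 0 - 1*22 = 0 - 22 = -22)
√(b(-62) + m) = √(-22 + 3392) = √3370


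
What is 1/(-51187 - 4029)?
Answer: -1/55216 ≈ -1.8111e-5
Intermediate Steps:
1/(-51187 - 4029) = 1/(-55216) = -1/55216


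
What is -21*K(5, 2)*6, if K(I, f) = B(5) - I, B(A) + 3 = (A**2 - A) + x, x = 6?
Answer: -2268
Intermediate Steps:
B(A) = 3 + A**2 - A (B(A) = -3 + ((A**2 - A) + 6) = -3 + (6 + A**2 - A) = 3 + A**2 - A)
K(I, f) = 23 - I (K(I, f) = (3 + 5**2 - 1*5) - I = (3 + 25 - 5) - I = 23 - I)
-21*K(5, 2)*6 = -21*(23 - 1*5)*6 = -21*(23 - 5)*6 = -21*18*6 = -378*6 = -2268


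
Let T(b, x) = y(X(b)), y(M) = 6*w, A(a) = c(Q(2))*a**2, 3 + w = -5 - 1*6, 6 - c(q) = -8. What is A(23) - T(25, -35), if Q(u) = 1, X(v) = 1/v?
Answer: 7490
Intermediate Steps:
X(v) = 1/v
c(q) = 14 (c(q) = 6 - 1*(-8) = 6 + 8 = 14)
w = -14 (w = -3 + (-5 - 1*6) = -3 + (-5 - 6) = -3 - 11 = -14)
A(a) = 14*a**2
y(M) = -84 (y(M) = 6*(-14) = -84)
T(b, x) = -84
A(23) - T(25, -35) = 14*23**2 - 1*(-84) = 14*529 + 84 = 7406 + 84 = 7490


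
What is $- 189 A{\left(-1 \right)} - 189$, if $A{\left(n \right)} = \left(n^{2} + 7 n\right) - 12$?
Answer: $3213$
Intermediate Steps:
$A{\left(n \right)} = -12 + n^{2} + 7 n$
$- 189 A{\left(-1 \right)} - 189 = - 189 \left(-12 + \left(-1\right)^{2} + 7 \left(-1\right)\right) - 189 = - 189 \left(-12 + 1 - 7\right) - 189 = \left(-189\right) \left(-18\right) - 189 = 3402 - 189 = 3213$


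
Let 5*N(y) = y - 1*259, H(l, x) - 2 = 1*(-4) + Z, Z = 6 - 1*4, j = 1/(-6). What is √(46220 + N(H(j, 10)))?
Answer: 3*√128245/5 ≈ 214.87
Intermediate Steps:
j = -⅙ ≈ -0.16667
Z = 2 (Z = 6 - 4 = 2)
H(l, x) = 0 (H(l, x) = 2 + (1*(-4) + 2) = 2 + (-4 + 2) = 2 - 2 = 0)
N(y) = -259/5 + y/5 (N(y) = (y - 1*259)/5 = (y - 259)/5 = (-259 + y)/5 = -259/5 + y/5)
√(46220 + N(H(j, 10))) = √(46220 + (-259/5 + (⅕)*0)) = √(46220 + (-259/5 + 0)) = √(46220 - 259/5) = √(230841/5) = 3*√128245/5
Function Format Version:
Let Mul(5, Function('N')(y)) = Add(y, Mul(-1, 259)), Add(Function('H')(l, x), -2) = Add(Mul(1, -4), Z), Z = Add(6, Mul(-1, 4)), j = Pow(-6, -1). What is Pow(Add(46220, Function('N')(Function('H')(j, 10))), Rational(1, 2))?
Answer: Mul(Rational(3, 5), Pow(128245, Rational(1, 2))) ≈ 214.87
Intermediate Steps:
j = Rational(-1, 6) ≈ -0.16667
Z = 2 (Z = Add(6, -4) = 2)
Function('H')(l, x) = 0 (Function('H')(l, x) = Add(2, Add(Mul(1, -4), 2)) = Add(2, Add(-4, 2)) = Add(2, -2) = 0)
Function('N')(y) = Add(Rational(-259, 5), Mul(Rational(1, 5), y)) (Function('N')(y) = Mul(Rational(1, 5), Add(y, Mul(-1, 259))) = Mul(Rational(1, 5), Add(y, -259)) = Mul(Rational(1, 5), Add(-259, y)) = Add(Rational(-259, 5), Mul(Rational(1, 5), y)))
Pow(Add(46220, Function('N')(Function('H')(j, 10))), Rational(1, 2)) = Pow(Add(46220, Add(Rational(-259, 5), Mul(Rational(1, 5), 0))), Rational(1, 2)) = Pow(Add(46220, Add(Rational(-259, 5), 0)), Rational(1, 2)) = Pow(Add(46220, Rational(-259, 5)), Rational(1, 2)) = Pow(Rational(230841, 5), Rational(1, 2)) = Mul(Rational(3, 5), Pow(128245, Rational(1, 2)))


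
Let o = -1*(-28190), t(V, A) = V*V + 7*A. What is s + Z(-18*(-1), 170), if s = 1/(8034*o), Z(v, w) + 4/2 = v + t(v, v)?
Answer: 105538962361/226478460 ≈ 466.00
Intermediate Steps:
t(V, A) = V² + 7*A
o = 28190
Z(v, w) = -2 + v² + 8*v (Z(v, w) = -2 + (v + (v² + 7*v)) = -2 + (v² + 8*v) = -2 + v² + 8*v)
s = 1/226478460 (s = 1/(8034*28190) = (1/8034)*(1/28190) = 1/226478460 ≈ 4.4154e-9)
s + Z(-18*(-1), 170) = 1/226478460 + (-2 + (-18*(-1))² + 8*(-18*(-1))) = 1/226478460 + (-2 + 18² + 8*18) = 1/226478460 + (-2 + 324 + 144) = 1/226478460 + 466 = 105538962361/226478460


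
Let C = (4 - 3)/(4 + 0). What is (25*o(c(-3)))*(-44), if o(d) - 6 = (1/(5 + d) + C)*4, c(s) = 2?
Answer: -58300/7 ≈ -8328.6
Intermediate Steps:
C = ¼ (C = 1/4 = 1*(¼) = ¼ ≈ 0.25000)
o(d) = 7 + 4/(5 + d) (o(d) = 6 + (1/(5 + d) + ¼)*4 = 6 + (¼ + 1/(5 + d))*4 = 6 + (1 + 4/(5 + d)) = 7 + 4/(5 + d))
(25*o(c(-3)))*(-44) = (25*((39 + 7*2)/(5 + 2)))*(-44) = (25*((39 + 14)/7))*(-44) = (25*((⅐)*53))*(-44) = (25*(53/7))*(-44) = (1325/7)*(-44) = -58300/7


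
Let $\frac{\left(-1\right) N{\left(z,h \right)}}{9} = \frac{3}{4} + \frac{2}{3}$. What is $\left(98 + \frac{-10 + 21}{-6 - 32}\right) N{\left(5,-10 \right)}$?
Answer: $- \frac{189363}{152} \approx -1245.8$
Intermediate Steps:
$N{\left(z,h \right)} = - \frac{51}{4}$ ($N{\left(z,h \right)} = - 9 \left(\frac{3}{4} + \frac{2}{3}\right) = \left(-9\right) \frac{17}{12} = - \frac{51}{4}$)
$\left(98 + \frac{-10 + 21}{-6 - 32}\right) N{\left(5,-10 \right)} = \left(98 + \frac{-10 + 21}{-6 - 32}\right) \left(- \frac{51}{4}\right) = \left(98 + \frac{11}{-38}\right) \left(- \frac{51}{4}\right) = \left(98 + 11 \left(- \frac{1}{38}\right)\right) \left(- \frac{51}{4}\right) = \left(98 - \frac{11}{38}\right) \left(- \frac{51}{4}\right) = \frac{3713}{38} \left(- \frac{51}{4}\right) = - \frac{189363}{152}$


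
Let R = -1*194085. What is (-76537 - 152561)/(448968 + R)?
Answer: -76366/84961 ≈ -0.89884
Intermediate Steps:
R = -194085
(-76537 - 152561)/(448968 + R) = (-76537 - 152561)/(448968 - 194085) = -229098/254883 = -229098*1/254883 = -76366/84961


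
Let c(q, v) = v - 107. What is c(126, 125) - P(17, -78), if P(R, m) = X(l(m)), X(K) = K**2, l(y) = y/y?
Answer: 17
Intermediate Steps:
l(y) = 1
P(R, m) = 1 (P(R, m) = 1**2 = 1)
c(q, v) = -107 + v
c(126, 125) - P(17, -78) = (-107 + 125) - 1*1 = 18 - 1 = 17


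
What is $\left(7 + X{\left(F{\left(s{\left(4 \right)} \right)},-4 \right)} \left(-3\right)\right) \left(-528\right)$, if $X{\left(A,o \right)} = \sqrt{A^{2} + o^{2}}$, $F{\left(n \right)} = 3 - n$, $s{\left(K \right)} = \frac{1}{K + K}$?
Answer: $-3696 + 198 \sqrt{1553} \approx 4106.8$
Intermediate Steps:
$s{\left(K \right)} = \frac{1}{2 K}$
$\left(7 + X{\left(F{\left(s{\left(4 \right)} \right)},-4 \right)} \left(-3\right)\right) \left(-528\right) = \left(7 + \sqrt{\left(3 - \frac{1}{2 \cdot 4}\right)^{2} + \left(-4\right)^{2}} \left(-3\right)\right) \left(-528\right) = \left(7 + \sqrt{\left(3 - \frac{1}{2} \cdot \frac{1}{4}\right)^{2} + 16} \left(-3\right)\right) \left(-528\right) = \left(7 + \sqrt{\left(3 - \frac{1}{8}\right)^{2} + 16} \left(-3\right)\right) \left(-528\right) = \left(7 + \sqrt{\left(\frac{23}{8}\right)^{2} + 16} \left(-3\right)\right) \left(-528\right) = \left(7 + \sqrt{\frac{529}{64} + 16} \left(-3\right)\right) \left(-528\right) = \left(7 + \sqrt{\frac{1553}{64}} \left(-3\right)\right) \left(-528\right) = \left(7 + \frac{\sqrt{1553}}{8} \left(-3\right)\right) \left(-528\right) = \left(7 - \frac{3 \sqrt{1553}}{8}\right) \left(-528\right) = -3696 + 198 \sqrt{1553}$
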